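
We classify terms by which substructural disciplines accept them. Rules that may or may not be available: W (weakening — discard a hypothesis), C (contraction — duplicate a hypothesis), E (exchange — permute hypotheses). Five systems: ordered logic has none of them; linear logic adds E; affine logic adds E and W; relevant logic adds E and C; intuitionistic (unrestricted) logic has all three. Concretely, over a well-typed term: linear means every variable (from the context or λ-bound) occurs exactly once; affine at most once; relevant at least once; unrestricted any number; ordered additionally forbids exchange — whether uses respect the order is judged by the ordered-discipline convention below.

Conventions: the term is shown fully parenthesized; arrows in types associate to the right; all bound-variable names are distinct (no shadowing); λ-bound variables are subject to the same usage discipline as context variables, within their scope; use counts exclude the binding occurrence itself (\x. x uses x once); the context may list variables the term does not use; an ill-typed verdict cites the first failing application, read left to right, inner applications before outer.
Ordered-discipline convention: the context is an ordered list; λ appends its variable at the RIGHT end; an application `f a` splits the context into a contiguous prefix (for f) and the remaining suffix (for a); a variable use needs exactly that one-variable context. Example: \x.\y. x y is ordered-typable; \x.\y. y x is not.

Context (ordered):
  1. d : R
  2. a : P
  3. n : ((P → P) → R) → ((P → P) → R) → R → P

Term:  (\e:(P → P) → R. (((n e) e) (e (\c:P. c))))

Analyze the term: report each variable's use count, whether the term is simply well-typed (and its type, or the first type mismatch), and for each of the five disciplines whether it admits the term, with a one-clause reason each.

counts: d: 0, a: 0, n: 1, e (λ-bound): 3, c (λ-bound): 1
uses in reading order: n, e, e, e, c
typing: ✓ — ((P → P) → R) → P
ordered: ✗, needs contraction — e ×3; needs weakening: d, a unused
linear: ✗, needs contraction — e ×3; needs weakening: d, a unused
affine: ✗, needs contraction — e ×3
relevant: ✗, needs weakening: d, a unused
unrestricted: ✓, typability at ((P → P) → R) → P is all that's needed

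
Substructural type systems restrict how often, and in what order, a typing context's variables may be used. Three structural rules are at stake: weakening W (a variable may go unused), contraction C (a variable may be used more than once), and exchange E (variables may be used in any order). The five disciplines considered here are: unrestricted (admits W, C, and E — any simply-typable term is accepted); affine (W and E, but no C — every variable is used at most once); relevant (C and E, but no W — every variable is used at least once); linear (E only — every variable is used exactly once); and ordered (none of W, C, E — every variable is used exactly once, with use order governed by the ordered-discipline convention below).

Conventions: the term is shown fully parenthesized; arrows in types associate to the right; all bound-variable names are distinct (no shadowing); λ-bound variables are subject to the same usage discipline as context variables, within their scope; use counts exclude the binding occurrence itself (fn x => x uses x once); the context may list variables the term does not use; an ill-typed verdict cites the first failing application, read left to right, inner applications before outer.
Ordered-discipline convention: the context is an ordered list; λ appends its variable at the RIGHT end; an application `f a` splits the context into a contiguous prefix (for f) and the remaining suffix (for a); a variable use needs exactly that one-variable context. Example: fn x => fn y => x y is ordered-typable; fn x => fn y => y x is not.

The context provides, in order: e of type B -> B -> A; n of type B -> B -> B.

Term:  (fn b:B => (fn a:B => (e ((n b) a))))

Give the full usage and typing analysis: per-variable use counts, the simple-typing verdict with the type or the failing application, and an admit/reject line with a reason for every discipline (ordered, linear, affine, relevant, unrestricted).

variable uses: e: 1×; n: 1×; b [bound]: 1×; a [bound]: 1×
order of uses: e, n, b, a
typing: ✓ — B -> B -> B -> A
ordered: ✓, single-use (e, n, b, a), ordered derivation ok
linear: ✓, single use per variable (e, n, b, a)
affine: ✓, e, n, b, a: no repeats, contraction unneeded
relevant: ✓, e, n, b, a: all used, weakening unneeded
unrestricted: ✓, type-checks (B -> B -> B -> A) and nothing is barred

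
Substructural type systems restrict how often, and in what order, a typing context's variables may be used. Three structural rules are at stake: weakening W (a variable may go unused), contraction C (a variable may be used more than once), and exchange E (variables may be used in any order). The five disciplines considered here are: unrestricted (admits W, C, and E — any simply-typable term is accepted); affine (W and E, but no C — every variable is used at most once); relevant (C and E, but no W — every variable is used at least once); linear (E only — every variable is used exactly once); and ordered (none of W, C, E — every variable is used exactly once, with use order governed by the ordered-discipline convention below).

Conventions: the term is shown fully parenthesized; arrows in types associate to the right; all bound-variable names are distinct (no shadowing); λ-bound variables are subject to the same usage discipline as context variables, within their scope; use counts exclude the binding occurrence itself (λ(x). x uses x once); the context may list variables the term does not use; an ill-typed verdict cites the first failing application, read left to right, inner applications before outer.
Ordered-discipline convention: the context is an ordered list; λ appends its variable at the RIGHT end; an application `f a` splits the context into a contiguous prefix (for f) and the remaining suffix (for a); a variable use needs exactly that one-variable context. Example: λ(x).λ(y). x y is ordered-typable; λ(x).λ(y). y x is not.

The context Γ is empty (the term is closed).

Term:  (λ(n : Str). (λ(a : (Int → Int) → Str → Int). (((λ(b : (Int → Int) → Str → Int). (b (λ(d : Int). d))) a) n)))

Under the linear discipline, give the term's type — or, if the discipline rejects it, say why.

term : Str → ((Int → Int) → Str → Int) → Int
counts: n [bound]=1, a [bound]=1, b [bound]=1, d [bound]=1
order of uses: b, d, a, n
typing: well-typed — term : Str → ((Int → Int) → Str → Int) → Int
all disciplines: ordered ✗, linear ✓, affine ✓, relevant ✓, unrestricted ✓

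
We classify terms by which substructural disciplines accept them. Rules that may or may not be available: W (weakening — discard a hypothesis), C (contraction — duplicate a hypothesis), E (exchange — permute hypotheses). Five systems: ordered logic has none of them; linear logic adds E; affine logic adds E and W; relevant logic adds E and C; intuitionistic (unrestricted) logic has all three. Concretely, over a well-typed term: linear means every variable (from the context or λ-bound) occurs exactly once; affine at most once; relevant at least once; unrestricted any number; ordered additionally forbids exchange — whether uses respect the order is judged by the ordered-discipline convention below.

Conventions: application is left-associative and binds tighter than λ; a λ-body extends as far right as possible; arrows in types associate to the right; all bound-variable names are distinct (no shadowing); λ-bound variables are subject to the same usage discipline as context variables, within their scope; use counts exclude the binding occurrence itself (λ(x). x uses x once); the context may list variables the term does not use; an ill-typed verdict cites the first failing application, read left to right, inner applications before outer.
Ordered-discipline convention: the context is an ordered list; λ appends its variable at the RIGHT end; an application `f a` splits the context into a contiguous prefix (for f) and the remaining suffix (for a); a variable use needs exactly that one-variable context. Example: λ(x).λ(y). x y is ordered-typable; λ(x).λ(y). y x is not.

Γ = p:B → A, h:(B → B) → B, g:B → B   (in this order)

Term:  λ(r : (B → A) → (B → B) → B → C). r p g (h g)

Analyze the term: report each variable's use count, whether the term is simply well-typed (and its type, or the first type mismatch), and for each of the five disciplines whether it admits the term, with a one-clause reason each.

usage: p ×1; h ×1; g ×2; r [bound] ×1
order of uses: r, p, g, h, g
typing: well-typed at ((B → A) → (B → B) → B → C) → C
ordered: ✗ — g ×2 used more than once (contraction)
linear: ✗ — g ×2 used more than once (contraction)
affine: ✗ — g ×2 used more than once (contraction)
relevant: ✓ — p, h, g, r: all used, weakening unneeded
unrestricted: ✓ — well-typed at ((B → A) → (B → B) → B → C) → C; no restrictions here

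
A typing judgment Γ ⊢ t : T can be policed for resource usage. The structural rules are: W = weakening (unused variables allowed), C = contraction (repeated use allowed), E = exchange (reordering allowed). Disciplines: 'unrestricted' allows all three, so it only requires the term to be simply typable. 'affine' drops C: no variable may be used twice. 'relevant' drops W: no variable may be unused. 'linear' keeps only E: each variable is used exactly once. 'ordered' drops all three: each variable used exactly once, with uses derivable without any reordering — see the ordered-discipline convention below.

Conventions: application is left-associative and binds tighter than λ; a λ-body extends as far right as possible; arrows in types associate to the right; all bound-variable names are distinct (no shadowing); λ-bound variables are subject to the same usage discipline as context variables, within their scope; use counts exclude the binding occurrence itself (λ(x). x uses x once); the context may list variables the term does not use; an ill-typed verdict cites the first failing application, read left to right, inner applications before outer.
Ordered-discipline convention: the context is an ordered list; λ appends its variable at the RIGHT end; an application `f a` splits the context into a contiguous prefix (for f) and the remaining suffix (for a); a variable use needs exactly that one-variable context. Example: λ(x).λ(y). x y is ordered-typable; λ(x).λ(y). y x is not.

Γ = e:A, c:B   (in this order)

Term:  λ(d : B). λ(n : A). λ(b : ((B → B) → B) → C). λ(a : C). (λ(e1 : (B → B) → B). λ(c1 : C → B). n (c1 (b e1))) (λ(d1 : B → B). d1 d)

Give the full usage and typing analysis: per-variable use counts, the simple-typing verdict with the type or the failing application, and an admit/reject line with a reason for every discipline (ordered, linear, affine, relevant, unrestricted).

variable uses: e=0; c=0; d [bound]=1; n [bound]=1; b [bound]=1; a [bound]=0; e1 [bound]=1; c1 [bound]=1; d1 [bound]=1
left-to-right use order: n, c1, b, e1, d1, d
typing: ill-typed: non-function type A applied to an argument
ordered: ✗, a type mismatch blocks all five
linear: ✗, the type mismatch rejects it
affine: ✗, not simply typable
relevant: ✗, fails simple typing
unrestricted: ✗, a type mismatch blocks all five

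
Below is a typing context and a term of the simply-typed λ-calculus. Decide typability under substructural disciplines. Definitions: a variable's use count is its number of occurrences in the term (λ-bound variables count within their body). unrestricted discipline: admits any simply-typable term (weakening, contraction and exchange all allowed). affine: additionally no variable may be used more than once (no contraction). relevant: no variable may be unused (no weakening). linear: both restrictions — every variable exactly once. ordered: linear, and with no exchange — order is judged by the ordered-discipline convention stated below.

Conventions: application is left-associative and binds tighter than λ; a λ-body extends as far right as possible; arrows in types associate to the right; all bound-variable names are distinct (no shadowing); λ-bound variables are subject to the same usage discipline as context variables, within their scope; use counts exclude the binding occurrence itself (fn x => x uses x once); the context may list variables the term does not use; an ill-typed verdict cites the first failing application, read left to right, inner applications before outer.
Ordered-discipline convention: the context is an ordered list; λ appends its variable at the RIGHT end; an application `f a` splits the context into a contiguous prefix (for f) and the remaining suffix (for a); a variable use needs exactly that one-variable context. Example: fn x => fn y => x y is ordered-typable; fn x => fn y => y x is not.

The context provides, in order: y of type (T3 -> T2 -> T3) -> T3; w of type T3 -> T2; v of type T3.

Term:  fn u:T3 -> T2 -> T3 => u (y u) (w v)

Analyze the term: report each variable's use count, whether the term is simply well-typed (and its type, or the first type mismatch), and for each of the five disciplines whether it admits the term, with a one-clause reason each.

use counts: y=1; w=1; v=1; u (bound)=2
uses in reading order: u, y, u, w, v
typing: ✓ — (T3 -> T2 -> T3) -> T3
ordered: ✗ — u ×2 used more than once (contraction)
linear: ✗ — u ×2 used more than once (contraction)
affine: ✗ — u ×2 used more than once (contraction)
relevant: ✓ — y, w, v, u: all used, weakening unneeded
unrestricted: ✓ — simply typable at (T3 -> T2 -> T3) -> T3; W, C, E all held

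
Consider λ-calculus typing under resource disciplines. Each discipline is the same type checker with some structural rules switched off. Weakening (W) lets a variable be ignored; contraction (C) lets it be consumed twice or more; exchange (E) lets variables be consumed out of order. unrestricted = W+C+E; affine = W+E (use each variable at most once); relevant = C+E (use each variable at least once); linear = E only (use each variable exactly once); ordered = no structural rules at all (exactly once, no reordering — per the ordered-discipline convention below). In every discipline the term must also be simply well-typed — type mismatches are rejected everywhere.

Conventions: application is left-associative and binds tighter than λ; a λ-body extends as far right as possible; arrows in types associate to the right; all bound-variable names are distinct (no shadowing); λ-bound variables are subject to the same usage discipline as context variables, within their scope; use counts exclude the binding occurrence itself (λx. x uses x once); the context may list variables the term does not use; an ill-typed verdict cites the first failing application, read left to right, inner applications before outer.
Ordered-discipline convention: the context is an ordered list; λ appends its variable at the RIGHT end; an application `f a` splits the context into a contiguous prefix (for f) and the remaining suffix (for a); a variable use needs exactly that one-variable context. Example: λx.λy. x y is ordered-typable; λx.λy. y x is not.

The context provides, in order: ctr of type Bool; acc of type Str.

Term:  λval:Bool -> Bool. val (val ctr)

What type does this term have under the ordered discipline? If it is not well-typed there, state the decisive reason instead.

not well-typed under ordered — uses contraction: val ×2; acc left unused
variable uses: ctr: 1×; acc: 0×; val [bound]: 2×
use order (left to right): val, val, ctr
typing: well-typed — term : (Bool -> Bool) -> Bool
per-discipline verdicts: ordered ✗ · linear ✗ · affine ✗ · relevant ✗ · unrestricted ✓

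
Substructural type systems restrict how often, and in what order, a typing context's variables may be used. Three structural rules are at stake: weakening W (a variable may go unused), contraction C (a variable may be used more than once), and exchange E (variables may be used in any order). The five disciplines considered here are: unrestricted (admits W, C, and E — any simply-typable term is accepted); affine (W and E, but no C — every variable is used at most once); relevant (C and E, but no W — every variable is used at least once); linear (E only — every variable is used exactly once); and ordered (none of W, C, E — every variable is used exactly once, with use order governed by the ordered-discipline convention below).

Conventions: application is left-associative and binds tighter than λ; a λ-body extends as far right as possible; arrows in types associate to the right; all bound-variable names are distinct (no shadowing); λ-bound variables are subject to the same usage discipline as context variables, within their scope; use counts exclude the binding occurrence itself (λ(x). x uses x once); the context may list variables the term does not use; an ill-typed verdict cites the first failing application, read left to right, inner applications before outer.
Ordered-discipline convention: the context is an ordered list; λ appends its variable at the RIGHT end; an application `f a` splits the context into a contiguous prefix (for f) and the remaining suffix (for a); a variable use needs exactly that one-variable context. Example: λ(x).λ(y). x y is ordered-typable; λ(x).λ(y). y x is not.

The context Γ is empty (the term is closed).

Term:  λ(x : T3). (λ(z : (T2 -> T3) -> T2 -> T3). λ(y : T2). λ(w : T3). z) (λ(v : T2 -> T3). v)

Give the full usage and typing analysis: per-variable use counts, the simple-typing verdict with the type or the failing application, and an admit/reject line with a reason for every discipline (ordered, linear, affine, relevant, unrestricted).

counts: x [bound]: 0×; z [bound]: 1×; y [bound]: 0×; w [bound]: 0×; v [bound]: 1×
left-to-right use order: z, v
typing: well-typed — term : T3 -> T2 -> T3 -> (T2 -> T3) -> T2 -> T3
ordered ✗ (unused: x, y, w — weakening required)
linear ✗ (unused: x, y, w — weakening required)
affine ✓ (at most one use each (x, z, y, w, v))
relevant ✗ (unused: x, y, w — weakening required)
unrestricted ✓ (typability at T3 -> T2 -> T3 -> (T2 -> T3) -> T2 -> T3 is all that's needed)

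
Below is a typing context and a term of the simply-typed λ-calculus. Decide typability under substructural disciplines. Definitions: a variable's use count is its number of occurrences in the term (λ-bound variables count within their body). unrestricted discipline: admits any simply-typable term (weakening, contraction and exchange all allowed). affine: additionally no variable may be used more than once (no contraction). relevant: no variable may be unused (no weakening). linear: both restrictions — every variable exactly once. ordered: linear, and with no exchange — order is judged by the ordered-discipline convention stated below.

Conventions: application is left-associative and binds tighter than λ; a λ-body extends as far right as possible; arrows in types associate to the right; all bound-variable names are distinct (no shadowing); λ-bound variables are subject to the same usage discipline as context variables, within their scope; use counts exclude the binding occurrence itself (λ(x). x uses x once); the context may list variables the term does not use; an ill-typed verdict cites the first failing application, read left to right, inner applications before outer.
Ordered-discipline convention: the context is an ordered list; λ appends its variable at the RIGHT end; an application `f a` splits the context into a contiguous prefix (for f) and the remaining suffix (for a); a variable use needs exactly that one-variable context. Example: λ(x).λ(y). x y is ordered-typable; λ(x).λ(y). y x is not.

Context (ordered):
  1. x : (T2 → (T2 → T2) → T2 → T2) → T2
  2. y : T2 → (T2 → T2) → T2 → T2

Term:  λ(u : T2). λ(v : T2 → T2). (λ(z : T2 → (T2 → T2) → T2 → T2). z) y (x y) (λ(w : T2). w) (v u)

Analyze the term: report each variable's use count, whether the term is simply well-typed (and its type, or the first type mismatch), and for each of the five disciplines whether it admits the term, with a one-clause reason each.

counts: x: 1; y: 2; u (λ-bound): 1; v (λ-bound): 1; z (λ-bound): 1; w (λ-bound): 1
order of uses: z, y, x, y, w, v, u
typing: the term checks, with type T2 → (T2 → T2) → T2
ordered: ✗ — y ×2 used more than once (contraction)
linear: ✗ — y ×2 used more than once (contraction)
affine: ✗ — y ×2 used more than once (contraction)
relevant: ✓ — at least one use each (x, y, u, v, z, w)
unrestricted: ✓ — simply typable at T2 → (T2 → T2) → T2; W, C, E all held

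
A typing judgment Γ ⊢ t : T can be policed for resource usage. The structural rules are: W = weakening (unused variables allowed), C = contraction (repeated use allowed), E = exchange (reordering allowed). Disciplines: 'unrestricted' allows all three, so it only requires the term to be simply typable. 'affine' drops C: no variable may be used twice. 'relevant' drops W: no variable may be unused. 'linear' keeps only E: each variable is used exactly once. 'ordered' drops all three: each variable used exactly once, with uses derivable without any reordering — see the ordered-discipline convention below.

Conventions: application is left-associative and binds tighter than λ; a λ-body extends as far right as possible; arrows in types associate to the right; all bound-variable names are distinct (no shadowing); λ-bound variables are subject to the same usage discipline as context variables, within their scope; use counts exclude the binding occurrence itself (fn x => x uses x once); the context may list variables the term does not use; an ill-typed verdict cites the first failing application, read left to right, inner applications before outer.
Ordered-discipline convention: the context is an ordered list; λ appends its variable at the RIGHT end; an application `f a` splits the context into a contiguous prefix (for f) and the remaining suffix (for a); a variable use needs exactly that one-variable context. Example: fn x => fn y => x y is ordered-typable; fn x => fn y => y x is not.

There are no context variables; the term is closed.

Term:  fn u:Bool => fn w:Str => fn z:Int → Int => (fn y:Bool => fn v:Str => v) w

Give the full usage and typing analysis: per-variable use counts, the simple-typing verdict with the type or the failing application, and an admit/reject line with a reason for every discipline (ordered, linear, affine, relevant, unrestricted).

use counts: u (λ-bound): 0; w (λ-bound): 1; z (λ-bound): 0; y (λ-bound): 0; v (λ-bound): 1
left-to-right use order: v, w
typing: ill-typed: argument of type Str where Bool is required
ordered: ✗ — the type mismatch rejects it
linear: ✗ — not simply typable
affine: ✗ — fails simple typing
relevant: ✗ — a type mismatch blocks all five
unrestricted: ✗ — the type mismatch rejects it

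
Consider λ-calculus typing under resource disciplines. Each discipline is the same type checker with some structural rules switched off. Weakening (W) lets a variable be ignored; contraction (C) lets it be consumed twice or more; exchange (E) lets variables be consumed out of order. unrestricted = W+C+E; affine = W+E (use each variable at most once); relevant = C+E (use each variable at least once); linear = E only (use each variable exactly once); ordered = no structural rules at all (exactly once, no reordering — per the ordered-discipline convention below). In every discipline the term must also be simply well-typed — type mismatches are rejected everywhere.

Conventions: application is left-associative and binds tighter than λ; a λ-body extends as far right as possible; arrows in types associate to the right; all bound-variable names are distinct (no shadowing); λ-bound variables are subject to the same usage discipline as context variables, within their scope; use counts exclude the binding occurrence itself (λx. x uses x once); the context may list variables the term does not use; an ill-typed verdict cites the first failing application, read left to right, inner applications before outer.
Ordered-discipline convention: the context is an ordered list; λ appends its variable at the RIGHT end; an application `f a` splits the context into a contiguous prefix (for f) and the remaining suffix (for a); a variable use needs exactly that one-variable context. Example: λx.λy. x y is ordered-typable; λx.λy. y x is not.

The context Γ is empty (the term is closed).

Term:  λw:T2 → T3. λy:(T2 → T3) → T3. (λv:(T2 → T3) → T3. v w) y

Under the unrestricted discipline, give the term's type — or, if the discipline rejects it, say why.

term : (T2 → T3) → ((T2 → T3) → T3) → T3
variable uses: w [bound]=1, y [bound]=1, v [bound]=1
left-to-right use order: v, w, y
typing: well-typed — term : (T2 → T3) → ((T2 → T3) → T3) → T3
across the five disciplines: ordered ✗; linear ✓; affine ✓; relevant ✓; unrestricted ✓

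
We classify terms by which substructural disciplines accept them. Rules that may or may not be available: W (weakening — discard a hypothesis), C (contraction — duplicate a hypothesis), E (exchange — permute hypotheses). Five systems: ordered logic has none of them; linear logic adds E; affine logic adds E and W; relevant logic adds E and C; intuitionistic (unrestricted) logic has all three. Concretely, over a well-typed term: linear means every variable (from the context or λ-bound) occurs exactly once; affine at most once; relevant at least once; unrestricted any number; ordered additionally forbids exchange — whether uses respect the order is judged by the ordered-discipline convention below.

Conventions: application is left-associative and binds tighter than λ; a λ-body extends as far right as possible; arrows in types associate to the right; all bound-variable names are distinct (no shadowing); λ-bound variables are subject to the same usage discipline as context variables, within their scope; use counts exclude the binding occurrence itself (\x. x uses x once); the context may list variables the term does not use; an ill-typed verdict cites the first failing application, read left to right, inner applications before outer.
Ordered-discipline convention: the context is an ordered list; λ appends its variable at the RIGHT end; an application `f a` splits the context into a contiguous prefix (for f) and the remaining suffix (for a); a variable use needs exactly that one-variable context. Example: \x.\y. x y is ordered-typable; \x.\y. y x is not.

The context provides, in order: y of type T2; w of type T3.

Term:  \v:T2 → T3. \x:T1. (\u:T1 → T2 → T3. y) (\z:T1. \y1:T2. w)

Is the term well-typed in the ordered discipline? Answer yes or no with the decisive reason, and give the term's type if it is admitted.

no — v, x, u, z, y1 never used (weakening)
use counts: y: 1, w: 1, v (λ-bound): 0, x (λ-bound): 0, u (λ-bound): 0, z (λ-bound): 0, y1 (λ-bound): 0
uses in reading order: y, w
typing: well-typed — term : (T2 → T3) → T1 → T2
per-discipline verdicts: ordered ✗, linear ✗, affine ✓, relevant ✗, unrestricted ✓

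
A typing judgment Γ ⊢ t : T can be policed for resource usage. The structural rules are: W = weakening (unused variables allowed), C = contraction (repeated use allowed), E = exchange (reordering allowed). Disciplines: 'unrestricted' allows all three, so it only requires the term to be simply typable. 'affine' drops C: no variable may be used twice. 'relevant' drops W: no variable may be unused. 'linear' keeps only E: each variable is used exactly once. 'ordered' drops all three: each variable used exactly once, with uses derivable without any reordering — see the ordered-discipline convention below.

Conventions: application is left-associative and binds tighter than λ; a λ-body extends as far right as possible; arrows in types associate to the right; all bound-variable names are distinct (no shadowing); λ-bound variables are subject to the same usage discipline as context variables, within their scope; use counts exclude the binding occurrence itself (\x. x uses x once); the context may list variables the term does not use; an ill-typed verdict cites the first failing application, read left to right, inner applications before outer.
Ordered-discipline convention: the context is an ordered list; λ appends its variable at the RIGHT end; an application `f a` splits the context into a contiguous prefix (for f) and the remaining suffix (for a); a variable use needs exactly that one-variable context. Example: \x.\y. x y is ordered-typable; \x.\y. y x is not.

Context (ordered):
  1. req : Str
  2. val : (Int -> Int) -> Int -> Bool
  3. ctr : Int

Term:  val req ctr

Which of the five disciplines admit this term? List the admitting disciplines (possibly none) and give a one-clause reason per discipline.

admitting disciplines: none
variable uses: req: 1×; val: 1×; ctr: 1×
order of uses: val, req, ctr
typing: ill-typed: an argument Str mismatches the expected Int -> Int
ordered ✗ (a type mismatch blocks all five)
linear ✗ (the type mismatch rejects it)
affine ✗ (not simply typable)
relevant ✗ (fails simple typing)
unrestricted ✗ (a type mismatch blocks all five)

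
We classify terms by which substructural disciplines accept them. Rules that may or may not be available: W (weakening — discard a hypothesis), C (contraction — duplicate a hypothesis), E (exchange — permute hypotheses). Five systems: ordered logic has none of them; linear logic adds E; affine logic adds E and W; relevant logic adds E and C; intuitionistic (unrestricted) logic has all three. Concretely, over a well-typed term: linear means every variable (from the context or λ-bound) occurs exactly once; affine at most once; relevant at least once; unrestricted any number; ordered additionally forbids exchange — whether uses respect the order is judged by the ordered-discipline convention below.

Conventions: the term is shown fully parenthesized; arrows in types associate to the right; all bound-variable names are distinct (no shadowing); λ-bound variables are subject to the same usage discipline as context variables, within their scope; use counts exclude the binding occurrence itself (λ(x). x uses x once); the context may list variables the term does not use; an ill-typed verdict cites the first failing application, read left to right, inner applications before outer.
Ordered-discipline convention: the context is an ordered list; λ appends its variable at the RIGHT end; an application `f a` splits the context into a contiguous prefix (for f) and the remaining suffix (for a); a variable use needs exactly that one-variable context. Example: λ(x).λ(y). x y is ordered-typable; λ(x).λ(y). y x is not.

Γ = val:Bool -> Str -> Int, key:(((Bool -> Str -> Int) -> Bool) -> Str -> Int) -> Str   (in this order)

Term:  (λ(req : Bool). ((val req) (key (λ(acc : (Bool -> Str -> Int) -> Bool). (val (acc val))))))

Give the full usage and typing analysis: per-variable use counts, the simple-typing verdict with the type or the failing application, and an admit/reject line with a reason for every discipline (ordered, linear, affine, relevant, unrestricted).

use counts: val ×3, key ×1, req (λ-bound) ×1, acc (λ-bound) ×1
use order (left to right): val, req, key, val, acc, val
typing: ✓ — Bool -> Int
ordered: ✗ — repeated use of val ×3
linear: ✗ — repeated use of val ×3
affine: ✗ — repeated use of val ×3
relevant: ✓ — none of val, key, req, acc goes unused
unrestricted: ✓ — well-typed at Bool -> Int; no restrictions here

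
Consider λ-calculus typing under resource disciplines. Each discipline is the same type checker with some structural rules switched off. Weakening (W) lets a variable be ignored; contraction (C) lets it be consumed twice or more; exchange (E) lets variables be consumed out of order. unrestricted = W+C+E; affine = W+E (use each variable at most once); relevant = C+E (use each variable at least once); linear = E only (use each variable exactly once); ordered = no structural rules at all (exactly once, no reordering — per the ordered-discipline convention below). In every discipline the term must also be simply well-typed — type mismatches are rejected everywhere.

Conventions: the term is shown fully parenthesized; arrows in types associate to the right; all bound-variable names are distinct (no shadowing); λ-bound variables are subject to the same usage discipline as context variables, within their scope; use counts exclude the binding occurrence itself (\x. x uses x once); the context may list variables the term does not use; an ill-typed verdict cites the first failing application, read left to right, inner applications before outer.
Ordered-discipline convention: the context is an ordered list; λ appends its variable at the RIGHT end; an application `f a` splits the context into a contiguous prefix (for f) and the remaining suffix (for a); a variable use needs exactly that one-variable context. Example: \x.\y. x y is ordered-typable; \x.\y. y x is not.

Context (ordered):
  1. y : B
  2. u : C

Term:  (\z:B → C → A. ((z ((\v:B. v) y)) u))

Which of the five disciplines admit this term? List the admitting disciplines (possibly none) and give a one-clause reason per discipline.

admitted by: linear, affine, relevant, unrestricted
use counts: y=1; u=1; z (bound)=1; v (bound)=1
left-to-right use order: z, v, y, u
typing: the term checks, with type (B → C → A) → A
ordered ✗ (needs exchange: uses follow z, v, y, u)
linear ✓ (single use per variable (y, u, z, v))
affine ✓ (no duplicate uses among y, u, z, v)
relevant ✓ (at least one use each (y, u, z, v))
unrestricted ✓ (typability at (B → C → A) → A is all that's needed)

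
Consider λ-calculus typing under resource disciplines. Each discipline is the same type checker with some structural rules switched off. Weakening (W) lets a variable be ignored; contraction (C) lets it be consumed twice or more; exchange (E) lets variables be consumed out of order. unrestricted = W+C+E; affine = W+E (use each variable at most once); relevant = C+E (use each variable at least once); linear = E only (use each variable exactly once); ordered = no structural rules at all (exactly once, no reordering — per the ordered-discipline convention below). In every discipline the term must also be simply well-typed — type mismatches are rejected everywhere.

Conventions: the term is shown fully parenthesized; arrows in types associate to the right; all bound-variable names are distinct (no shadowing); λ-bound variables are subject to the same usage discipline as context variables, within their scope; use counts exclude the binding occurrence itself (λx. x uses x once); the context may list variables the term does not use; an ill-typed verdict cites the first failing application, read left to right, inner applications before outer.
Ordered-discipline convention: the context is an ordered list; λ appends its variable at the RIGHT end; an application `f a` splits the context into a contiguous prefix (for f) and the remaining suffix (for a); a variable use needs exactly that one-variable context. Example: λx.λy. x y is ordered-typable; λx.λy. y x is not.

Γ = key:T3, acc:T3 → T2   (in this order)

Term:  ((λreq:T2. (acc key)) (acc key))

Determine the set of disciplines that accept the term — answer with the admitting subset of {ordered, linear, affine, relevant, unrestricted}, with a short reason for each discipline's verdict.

admitting disciplines: unrestricted
counts: key: 2×; acc: 2×; req (λ-bound): 0×
use order (left to right): acc, key, acc, key
typing: well-typed — term : T2
ordered ✗ (key ×2, acc ×2 used more than once (contraction); req left unused)
linear ✗ (key ×2, acc ×2 used more than once (contraction); req left unused)
affine ✗ (key ×2, acc ×2 used more than once (contraction))
relevant ✗ (req left unused)
unrestricted ✓ (type-checks (T2) and nothing is barred)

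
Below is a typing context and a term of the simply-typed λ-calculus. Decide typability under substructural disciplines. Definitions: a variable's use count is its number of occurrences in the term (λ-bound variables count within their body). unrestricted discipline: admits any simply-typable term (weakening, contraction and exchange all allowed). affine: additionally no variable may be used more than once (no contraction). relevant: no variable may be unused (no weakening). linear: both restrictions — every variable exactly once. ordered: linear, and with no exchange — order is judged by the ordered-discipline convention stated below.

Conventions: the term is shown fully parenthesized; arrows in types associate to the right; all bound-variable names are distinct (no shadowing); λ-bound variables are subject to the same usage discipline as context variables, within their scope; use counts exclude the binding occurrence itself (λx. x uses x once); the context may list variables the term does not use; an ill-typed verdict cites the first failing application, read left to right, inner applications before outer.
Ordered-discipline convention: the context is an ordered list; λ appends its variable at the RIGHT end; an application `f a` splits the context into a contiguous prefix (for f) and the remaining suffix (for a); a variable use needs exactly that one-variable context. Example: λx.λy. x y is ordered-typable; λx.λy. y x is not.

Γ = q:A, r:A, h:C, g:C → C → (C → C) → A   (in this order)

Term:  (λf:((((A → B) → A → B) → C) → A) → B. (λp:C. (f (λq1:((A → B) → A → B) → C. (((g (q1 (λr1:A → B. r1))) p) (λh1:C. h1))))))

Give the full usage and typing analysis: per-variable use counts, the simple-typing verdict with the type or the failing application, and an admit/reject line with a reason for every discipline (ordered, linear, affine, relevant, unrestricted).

use counts: q: 0×; r: 0×; h: 0×; g: 1×; f (bound): 1×; p (bound): 1×; q1 (bound): 1×; r1 (bound): 1×; h1 (bound): 1×
left-to-right use order: f, g, q1, r1, p, h1
typing: well-typed at (((((A → B) → A → B) → C) → A) → B) → C → B
ordered: ✗ — q, r, h left unused
linear: ✗ — q, r, h left unused
affine: ✓ — none of q, r, h, g, f, p, q1, r1, h1 used more than once
relevant: ✗ — q, r, h left unused
unrestricted: ✓ — well-typed at (((((A → B) → A → B) → C) → A) → B) → C → B; no restrictions here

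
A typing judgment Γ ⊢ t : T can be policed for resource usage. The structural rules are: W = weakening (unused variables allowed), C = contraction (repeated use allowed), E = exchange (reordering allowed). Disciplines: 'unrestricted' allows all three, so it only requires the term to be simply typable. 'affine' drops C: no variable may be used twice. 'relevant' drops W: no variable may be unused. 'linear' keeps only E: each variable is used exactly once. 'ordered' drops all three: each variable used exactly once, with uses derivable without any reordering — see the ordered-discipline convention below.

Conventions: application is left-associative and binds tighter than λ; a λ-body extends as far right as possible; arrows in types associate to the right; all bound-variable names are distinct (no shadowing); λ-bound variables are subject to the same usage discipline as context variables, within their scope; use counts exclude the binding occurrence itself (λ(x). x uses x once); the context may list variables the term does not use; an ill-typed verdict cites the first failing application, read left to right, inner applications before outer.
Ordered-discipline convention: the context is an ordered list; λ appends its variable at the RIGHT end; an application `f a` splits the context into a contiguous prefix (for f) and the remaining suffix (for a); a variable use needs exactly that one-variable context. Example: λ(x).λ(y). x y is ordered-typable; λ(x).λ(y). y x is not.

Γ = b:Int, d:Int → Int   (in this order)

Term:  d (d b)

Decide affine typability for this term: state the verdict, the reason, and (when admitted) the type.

no — repeated use of d ×2
variable uses: b ×1, d ×2
left-to-right use order: d, d, b
typing: ✓ — Int
per-discipline verdicts: ordered ✗; linear ✗; affine ✗; relevant ✓; unrestricted ✓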